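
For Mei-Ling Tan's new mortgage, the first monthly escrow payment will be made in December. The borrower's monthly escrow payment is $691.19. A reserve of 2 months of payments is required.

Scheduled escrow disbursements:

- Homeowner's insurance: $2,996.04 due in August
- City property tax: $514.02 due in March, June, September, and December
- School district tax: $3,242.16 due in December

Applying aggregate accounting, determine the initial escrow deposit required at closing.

$4,447.37

Cushion = 2 × $691.19 = $1,382.38
Trial balance (start $0, +$691.19 each month, − disbursements):
  Dec: +$691.19 − $3,756.18 → -$3,064.99
  Jan: +$691.19 → -$2,373.80
  Feb: +$691.19 → -$1,682.61
  Mar: +$691.19 − $514.02 → -$1,505.44
  Apr: +$691.19 → -$814.25
  May: +$691.19 → -$123.06
  Jun: +$691.19 − $514.02 → $54.11
  Jul: +$691.19 → $745.30
  Aug: +$691.19 − $2,996.04 → -$1,559.55
  Sep: +$691.19 − $514.02 → -$1,382.38
  Oct: +$691.19 → -$691.19
  Nov: +$691.19 → $0.00
Lowest trial balance = -$3,064.99 (Dec)
Initial deposit = cushion − low point = $1,382.38 − (-$3,064.99) = $4,447.37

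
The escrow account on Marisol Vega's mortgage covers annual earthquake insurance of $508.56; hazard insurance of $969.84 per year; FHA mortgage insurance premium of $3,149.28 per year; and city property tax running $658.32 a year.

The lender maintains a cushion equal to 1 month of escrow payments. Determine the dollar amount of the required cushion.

Earthquake insurance — $508.56 per year
Hazard insurance — $969.84 per year
FHA mortgage insurance premium — $3,149.28 per year
City property tax — $658.32 per year
Total annual escrow = $508.56 + $969.84 + $3,149.28 + $658.32 = $5,286.00
Per month = $5,286.00 ÷ 12 = $440.50
Reserve = 1 × $440.50 = $440.50

$440.50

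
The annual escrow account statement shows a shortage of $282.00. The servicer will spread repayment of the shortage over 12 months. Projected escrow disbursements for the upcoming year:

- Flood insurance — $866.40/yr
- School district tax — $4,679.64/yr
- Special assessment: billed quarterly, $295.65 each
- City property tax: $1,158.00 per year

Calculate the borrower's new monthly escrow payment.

Flood insurance: $866.40 annually
School district tax: $4,679.64 annually
Special assessment: $295.65 × 4 = $1,182.60 annually
City property tax: $1,158.00 annually
Total per year = $866.40 + $4,679.64 + $1,182.60 + $1,158.00 = $7,886.64
Per month = $7,886.64 ÷ 12 = $657.22
Shortage per month = $282.00 ÷ 12 = $23.50
Adjusted monthly = $657.22 + $23.50 = $680.72

$680.72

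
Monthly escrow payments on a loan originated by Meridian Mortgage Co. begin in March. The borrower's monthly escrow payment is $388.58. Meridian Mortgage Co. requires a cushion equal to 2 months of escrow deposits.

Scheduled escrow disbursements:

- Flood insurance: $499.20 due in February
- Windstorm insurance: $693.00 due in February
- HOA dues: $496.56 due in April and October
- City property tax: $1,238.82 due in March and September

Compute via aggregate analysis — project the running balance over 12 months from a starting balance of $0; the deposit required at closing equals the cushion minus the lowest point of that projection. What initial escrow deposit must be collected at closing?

$1,735.38

Cushion = 2 × $388.58 = $777.16
Trial balance (start $0, +$388.58 each month, − disbursements):
  Mar: +$388.58 − $1,238.82 → -$850.24
  Apr: +$388.58 − $496.56 → -$958.22
  May: +$388.58 → -$569.64
  Jun: +$388.58 → -$181.06
  Jul: +$388.58 → $207.52
  Aug: +$388.58 → $596.10
  Sep: +$388.58 − $1,238.82 → -$254.14
  Oct: +$388.58 − $496.56 → -$362.12
  Nov: +$388.58 → $26.46
  Dec: +$388.58 → $415.04
  Jan: +$388.58 → $803.62
  Feb: +$388.58 − $1,192.20 → $0.00
Lowest trial balance = -$958.22 (Apr)
Initial deposit = cushion − low point = $777.16 − (-$958.22) = $1,735.38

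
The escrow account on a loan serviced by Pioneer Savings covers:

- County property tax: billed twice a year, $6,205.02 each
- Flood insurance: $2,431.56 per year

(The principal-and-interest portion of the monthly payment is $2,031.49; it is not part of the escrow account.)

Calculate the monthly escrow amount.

County property tax: $6,205.02 × 2 = $12,410.04
Flood insurance: $2,431.56
Annual escrow total = $12,410.04 + $2,431.56 = $14,841.60
Monthly escrow = $14,841.60 ÷ 12 = $1,236.80

$1,236.80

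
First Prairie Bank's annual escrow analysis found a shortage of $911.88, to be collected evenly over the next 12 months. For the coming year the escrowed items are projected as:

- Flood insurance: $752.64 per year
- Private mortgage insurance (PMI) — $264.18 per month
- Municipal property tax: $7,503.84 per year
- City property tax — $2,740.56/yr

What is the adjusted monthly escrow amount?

$1,256.59

Flood insurance — $752.64 per year
Private mortgage insurance (PMI) — $264.18 × 12 = $3,170.16 per year
Municipal property tax — $7,503.84 per year
City property tax — $2,740.56 per year
Total annual escrow = $14,167.20
Monthly escrow = $14,167.20 ÷ 12 = $1,180.60
Shortage per month = $911.88 ÷ 12 = $75.99
Adjusted monthly = $1,180.60 + $75.99 = $1,256.59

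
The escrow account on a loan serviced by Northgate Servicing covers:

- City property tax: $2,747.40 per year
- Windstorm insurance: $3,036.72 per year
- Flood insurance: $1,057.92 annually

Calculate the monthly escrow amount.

City property tax — $2,747.40 per year
Windstorm insurance — $3,036.72 per year
Flood insurance — $1,057.92 per year
Yearly total = $6,842.04
Base monthly escrow = $6,842.04 ÷ 12 = $570.17

$570.17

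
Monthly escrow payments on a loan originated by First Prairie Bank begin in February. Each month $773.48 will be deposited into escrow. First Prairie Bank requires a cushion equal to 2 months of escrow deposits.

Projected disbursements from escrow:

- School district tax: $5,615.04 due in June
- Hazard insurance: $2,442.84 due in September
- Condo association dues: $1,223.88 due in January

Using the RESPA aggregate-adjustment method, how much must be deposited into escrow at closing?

Cushion = 2 × $773.48 = $1,546.96
Trial balance (start $0, +$773.48 each month, − disbursements):
  Feb: +$773.48 → $773.48
  Mar: +$773.48 → $1,546.96
  Apr: +$773.48 → $2,320.44
  May: +$773.48 → $3,093.92
  Jun: +$773.48 − $5,615.04 → -$1,747.64
  Jul: +$773.48 → -$974.16
  Aug: +$773.48 → -$200.68
  Sep: +$773.48 − $2,442.84 → -$1,870.04
  Oct: +$773.48 → -$1,096.56
  Nov: +$773.48 → -$323.08
  Dec: +$773.48 → $450.40
  Jan: +$773.48 − $1,223.88 → $0.00
Lowest trial balance = -$1,870.04 (Sep)
Initial deposit = cushion − low point = $1,546.96 − (-$1,870.04) = $3,417.00

$3,417.00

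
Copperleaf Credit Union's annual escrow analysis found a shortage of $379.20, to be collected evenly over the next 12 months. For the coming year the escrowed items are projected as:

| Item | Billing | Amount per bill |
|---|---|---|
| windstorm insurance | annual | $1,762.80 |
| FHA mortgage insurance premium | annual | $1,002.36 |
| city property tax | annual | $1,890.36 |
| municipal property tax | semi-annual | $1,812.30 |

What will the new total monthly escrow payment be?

Windstorm insurance: $1,762.80/yr
FHA mortgage insurance premium: $1,002.36/yr
City property tax: $1,890.36/yr
Municipal property tax: $1,812.30 × 2 = $3,624.60/yr
Total annual escrow = $8,280.12
Monthly escrow = $8,280.12 / 12 = $690.01
Shortage per month = $379.20 ÷ 12 = $31.60
New monthly escrow = $690.01 + $31.60 = $721.61

$721.61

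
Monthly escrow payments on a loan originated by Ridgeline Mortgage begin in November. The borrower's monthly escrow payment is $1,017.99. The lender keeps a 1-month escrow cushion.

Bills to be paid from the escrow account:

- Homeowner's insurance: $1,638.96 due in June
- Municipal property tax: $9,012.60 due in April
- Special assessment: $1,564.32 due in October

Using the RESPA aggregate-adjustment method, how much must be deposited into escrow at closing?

Cushion = 1 × $1,017.99 = $1,017.99
Trial balance (start $0, +$1,017.99 each month, − disbursements):
  Nov: +$1,017.99 → $1,017.99
  Dec: +$1,017.99 → $2,035.98
  Jan: +$1,017.99 → $3,053.97
  Feb: +$1,017.99 → $4,071.96
  Mar: +$1,017.99 → $5,089.95
  Apr: +$1,017.99 − $9,012.60 → -$2,904.66
  May: +$1,017.99 → -$1,886.67
  Jun: +$1,017.99 − $1,638.96 → -$2,507.64
  Jul: +$1,017.99 → -$1,489.65
  Aug: +$1,017.99 → -$471.66
  Sep: +$1,017.99 → $546.33
  Oct: +$1,017.99 − $1,564.32 → $0.00
Lowest trial balance = -$2,904.66 (Apr)
Initial deposit = cushion − low point = $1,017.99 − (-$2,904.66) = $3,922.65

$3,922.65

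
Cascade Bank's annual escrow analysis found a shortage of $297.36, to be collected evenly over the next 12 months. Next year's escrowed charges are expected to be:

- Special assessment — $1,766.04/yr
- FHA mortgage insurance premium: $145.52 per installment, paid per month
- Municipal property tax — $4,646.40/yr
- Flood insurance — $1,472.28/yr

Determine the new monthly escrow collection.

$827.36

Special assessment = $1,766.04 annually
FHA mortgage insurance premium = $145.52 × 12 = $1,746.24 annually
Municipal property tax = $4,646.40 annually
Flood insurance = $1,472.28 annually
Annual escrow total = $9,630.96
Monthly escrow = $9,630.96 ÷ 12 = $802.58
Shortage spread = $297.36 ÷ 12 = $24.78/mo
New monthly escrow = $802.58 + $24.78 = $827.36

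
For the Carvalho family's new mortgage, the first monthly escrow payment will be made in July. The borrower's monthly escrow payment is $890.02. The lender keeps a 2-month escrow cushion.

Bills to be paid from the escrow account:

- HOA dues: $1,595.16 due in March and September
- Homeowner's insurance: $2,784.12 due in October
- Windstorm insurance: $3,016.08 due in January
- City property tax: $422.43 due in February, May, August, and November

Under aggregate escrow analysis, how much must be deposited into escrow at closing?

Cushion = 2 × $890.02 = $1,780.04
Trial balance (start $0, +$890.02 each month, − disbursements):
  Jul: +$890.02 → $890.02
  Aug: +$890.02 − $422.43 → $1,357.61
  Sep: +$890.02 − $1,595.16 → $652.47
  Oct: +$890.02 − $2,784.12 → -$1,241.63
  Nov: +$890.02 − $422.43 → -$774.04
  Dec: +$890.02 → $115.98
  Jan: +$890.02 − $3,016.08 → -$2,010.08
  Feb: +$890.02 − $422.43 → -$1,542.49
  Mar: +$890.02 − $1,595.16 → -$2,247.63
  Apr: +$890.02 → -$1,357.61
  May: +$890.02 − $422.43 → -$890.02
  Jun: +$890.02 → $0.00
Lowest trial balance = -$2,247.63 (Mar)
Initial deposit = cushion − low point = $1,780.04 − (-$2,247.63) = $4,027.67

$4,027.67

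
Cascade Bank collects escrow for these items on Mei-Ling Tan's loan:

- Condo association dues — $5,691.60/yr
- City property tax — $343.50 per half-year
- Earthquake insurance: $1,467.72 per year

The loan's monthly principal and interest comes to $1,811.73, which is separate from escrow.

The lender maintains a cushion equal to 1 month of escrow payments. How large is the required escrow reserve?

Condo association dues = $5,691.60
City property tax = $343.50 × 2 = $687.00
Earthquake insurance = $1,467.72
Total annual escrow = $5,691.60 + $687.00 + $1,467.72 = $7,846.32
Base monthly escrow = $7,846.32 / 12 = $653.86
Cushion = 1 × $653.86 = $653.86

$653.86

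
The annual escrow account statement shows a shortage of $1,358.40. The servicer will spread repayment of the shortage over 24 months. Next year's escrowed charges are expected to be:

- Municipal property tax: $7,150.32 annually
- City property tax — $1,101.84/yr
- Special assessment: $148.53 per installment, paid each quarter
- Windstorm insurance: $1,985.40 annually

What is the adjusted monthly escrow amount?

Municipal property tax — $7,150.32
City property tax — $1,101.84
Special assessment — $148.53 × 4 = $594.12
Windstorm insurance — $1,985.40
Yearly total = $10,831.68
Monthly escrow = $10,831.68 ÷ 12 = $902.64
Monthly shortage recovery: $1,358.40 ÷ 24 = $56.60
Adjusted monthly = $902.64 + $56.60 = $959.24

$959.24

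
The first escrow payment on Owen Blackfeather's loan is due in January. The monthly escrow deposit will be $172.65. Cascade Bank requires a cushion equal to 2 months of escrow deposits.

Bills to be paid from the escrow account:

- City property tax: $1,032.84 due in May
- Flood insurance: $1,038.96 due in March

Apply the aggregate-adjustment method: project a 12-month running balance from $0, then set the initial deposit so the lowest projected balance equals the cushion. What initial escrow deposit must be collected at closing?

$1,553.85

Cushion = 2 × $172.65 = $345.30
Trial balance (start $0, +$172.65 each month, − disbursements):
  Jan: +$172.65 → $172.65
  Feb: +$172.65 → $345.30
  Mar: +$172.65 − $1,038.96 → -$521.01
  Apr: +$172.65 → -$348.36
  May: +$172.65 − $1,032.84 → -$1,208.55
  Jun: +$172.65 → -$1,035.90
  Jul: +$172.65 → -$863.25
  Aug: +$172.65 → -$690.60
  Sep: +$172.65 → -$517.95
  Oct: +$172.65 → -$345.30
  Nov: +$172.65 → -$172.65
  Dec: +$172.65 → $0.00
Lowest trial balance = -$1,208.55 (May)
Initial deposit = cushion − low point = $345.30 − (-$1,208.55) = $1,553.85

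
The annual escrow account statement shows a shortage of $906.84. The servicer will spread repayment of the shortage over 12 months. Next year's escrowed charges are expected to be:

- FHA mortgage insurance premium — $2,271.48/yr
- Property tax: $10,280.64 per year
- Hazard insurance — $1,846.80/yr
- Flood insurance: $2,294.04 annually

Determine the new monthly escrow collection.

$1,466.65

FHA mortgage insurance premium = $2,271.48 per year
Property tax = $10,280.64 per year
Hazard insurance = $1,846.80 per year
Flood insurance = $2,294.04 per year
Combined annual = $2,271.48 + $10,280.64 + $1,846.80 + $2,294.04 = $16,692.96
Monthly escrow = $16,692.96 / 12 = $1,391.08
Monthly shortage recovery: $906.84 ÷ 12 = $75.57
New monthly escrow = $1,391.08 + $75.57 = $1,466.65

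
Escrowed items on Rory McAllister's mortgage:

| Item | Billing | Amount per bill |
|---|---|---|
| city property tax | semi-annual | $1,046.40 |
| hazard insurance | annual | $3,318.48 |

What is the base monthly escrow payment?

City property tax — $1,046.40 × 2 = $2,092.80
Hazard insurance — $3,318.48
Annual escrow total = $5,411.28
Per month = $5,411.28 / 12 = $450.94

$450.94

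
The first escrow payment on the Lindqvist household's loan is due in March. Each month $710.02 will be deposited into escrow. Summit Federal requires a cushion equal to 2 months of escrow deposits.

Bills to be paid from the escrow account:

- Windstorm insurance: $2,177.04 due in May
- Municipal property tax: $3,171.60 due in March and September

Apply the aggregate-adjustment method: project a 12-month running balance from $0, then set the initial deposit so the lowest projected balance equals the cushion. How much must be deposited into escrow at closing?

Cushion = 2 × $710.02 = $1,420.04
Trial balance (start $0, +$710.02 each month, − disbursements):
  Mar: +$710.02 − $3,171.60 → -$2,461.58
  Apr: +$710.02 → -$1,751.56
  May: +$710.02 − $2,177.04 → -$3,218.58
  Jun: +$710.02 → -$2,508.56
  Jul: +$710.02 → -$1,798.54
  Aug: +$710.02 → -$1,088.52
  Sep: +$710.02 − $3,171.60 → -$3,550.10
  Oct: +$710.02 → -$2,840.08
  Nov: +$710.02 → -$2,130.06
  Dec: +$710.02 → -$1,420.04
  Jan: +$710.02 → -$710.02
  Feb: +$710.02 → $0.00
Lowest trial balance = -$3,550.10 (Sep)
Initial deposit = cushion − low point = $1,420.04 − (-$3,550.10) = $4,970.14

$4,970.14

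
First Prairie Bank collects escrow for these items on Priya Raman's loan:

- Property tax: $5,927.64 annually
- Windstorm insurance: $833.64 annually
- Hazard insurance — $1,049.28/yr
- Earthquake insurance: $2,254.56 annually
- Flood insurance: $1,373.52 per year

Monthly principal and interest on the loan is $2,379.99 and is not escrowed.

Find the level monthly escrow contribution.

$953.22

Property tax: $5,927.64 per year
Windstorm insurance: $833.64 per year
Hazard insurance: $1,049.28 per year
Earthquake insurance: $2,254.56 per year
Flood insurance: $1,373.52 per year
Yearly total = $5,927.64 + $833.64 + $1,049.28 + $2,254.56 + $1,373.52 = $11,438.64
Monthly escrow = $11,438.64 / 12 = $953.22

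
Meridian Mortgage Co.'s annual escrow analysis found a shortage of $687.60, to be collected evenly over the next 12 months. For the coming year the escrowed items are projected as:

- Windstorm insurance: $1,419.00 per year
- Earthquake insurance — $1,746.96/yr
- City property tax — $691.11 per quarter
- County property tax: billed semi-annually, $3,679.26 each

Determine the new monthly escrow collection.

Windstorm insurance: $1,419.00
Earthquake insurance: $1,746.96
City property tax: $691.11 × 4 = $2,764.44
County property tax: $3,679.26 × 2 = $7,358.52
Yearly total = $1,419.00 + $1,746.96 + $2,764.44 + $7,358.52 = $13,288.92
Monthly escrow = $13,288.92 ÷ 12 = $1,107.41
Monthly shortage recovery: $687.60 / 12 = $57.30
Adjusted monthly = $1,107.41 + $57.30 = $1,164.71

$1,164.71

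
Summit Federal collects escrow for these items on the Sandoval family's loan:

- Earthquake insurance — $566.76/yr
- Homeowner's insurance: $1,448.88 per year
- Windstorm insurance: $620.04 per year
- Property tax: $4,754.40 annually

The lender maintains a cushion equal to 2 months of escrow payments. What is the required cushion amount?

Earthquake insurance = $566.76 per year
Homeowner's insurance = $1,448.88 per year
Windstorm insurance = $620.04 per year
Property tax = $4,754.40 per year
Combined annual = $566.76 + $1,448.88 + $620.04 + $4,754.40 = $7,390.08
Monthly = $7,390.08 ÷ 12 = $615.84
Reserve = 2 × $615.84 = $1,231.68

$1,231.68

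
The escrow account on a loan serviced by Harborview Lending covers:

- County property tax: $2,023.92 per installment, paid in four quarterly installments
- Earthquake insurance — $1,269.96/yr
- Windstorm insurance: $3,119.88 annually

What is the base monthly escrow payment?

County property tax — $2,023.92 × 4 = $8,095.68
Earthquake insurance — $1,269.96
Windstorm insurance — $3,119.88
Yearly total = $12,485.52
Monthly escrow = $12,485.52 ÷ 12 = $1,040.46

$1,040.46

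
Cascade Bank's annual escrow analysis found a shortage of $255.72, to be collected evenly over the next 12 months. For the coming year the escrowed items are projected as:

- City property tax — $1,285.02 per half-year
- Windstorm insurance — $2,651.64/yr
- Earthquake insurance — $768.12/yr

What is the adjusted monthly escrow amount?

City property tax: $1,285.02 × 2 = $2,570.04 per year
Windstorm insurance: $2,651.64 per year
Earthquake insurance: $768.12 per year
Yearly total = $2,570.04 + $2,651.64 + $768.12 = $5,989.80
Monthly = $5,989.80 / 12 = $499.15
Shortage per month = $255.72 ÷ 12 = $21.31
New monthly escrow = $499.15 + $21.31 = $520.46

$520.46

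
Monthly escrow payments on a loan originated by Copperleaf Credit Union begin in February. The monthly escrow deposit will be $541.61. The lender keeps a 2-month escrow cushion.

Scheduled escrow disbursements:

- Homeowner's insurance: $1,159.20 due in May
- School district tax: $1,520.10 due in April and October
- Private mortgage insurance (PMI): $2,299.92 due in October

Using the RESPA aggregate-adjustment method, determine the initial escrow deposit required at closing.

Cushion = 2 × $541.61 = $1,083.22
Trial balance (start $0, +$541.61 each month, − disbursements):
  Feb: +$541.61 → $541.61
  Mar: +$541.61 → $1,083.22
  Apr: +$541.61 − $1,520.10 → $104.73
  May: +$541.61 − $1,159.20 → -$512.86
  Jun: +$541.61 → $28.75
  Jul: +$541.61 → $570.36
  Aug: +$541.61 → $1,111.97
  Sep: +$541.61 → $1,653.58
  Oct: +$541.61 − $3,820.02 → -$1,624.83
  Nov: +$541.61 → -$1,083.22
  Dec: +$541.61 → -$541.61
  Jan: +$541.61 → $0.00
Lowest trial balance = -$1,624.83 (Oct)
Initial deposit = cushion − low point = $1,083.22 − (-$1,624.83) = $2,708.05

$2,708.05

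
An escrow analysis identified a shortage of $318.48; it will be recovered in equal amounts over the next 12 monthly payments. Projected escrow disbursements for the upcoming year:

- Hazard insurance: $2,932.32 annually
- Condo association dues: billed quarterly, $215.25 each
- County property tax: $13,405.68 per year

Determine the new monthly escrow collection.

Hazard insurance = $2,932.32 annually
Condo association dues = $215.25 × 4 = $861.00 annually
County property tax = $13,405.68 annually
Annual escrow total = $2,932.32 + $861.00 + $13,405.68 = $17,199.00
Monthly escrow = $17,199.00 ÷ 12 = $1,433.25
Monthly shortage recovery: $318.48 / 12 = $26.54
New monthly escrow = $1,433.25 + $26.54 = $1,459.79

$1,459.79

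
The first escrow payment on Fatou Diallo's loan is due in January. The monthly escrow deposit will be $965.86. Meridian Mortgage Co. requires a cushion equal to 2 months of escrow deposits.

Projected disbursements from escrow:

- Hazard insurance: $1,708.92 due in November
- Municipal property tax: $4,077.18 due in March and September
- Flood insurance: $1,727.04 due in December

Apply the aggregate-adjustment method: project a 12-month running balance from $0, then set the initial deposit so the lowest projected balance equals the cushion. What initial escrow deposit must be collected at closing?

$3,111.32

Cushion = 2 × $965.86 = $1,931.72
Trial balance (start $0, +$965.86 each month, − disbursements):
  Jan: +$965.86 → $965.86
  Feb: +$965.86 → $1,931.72
  Mar: +$965.86 − $4,077.18 → -$1,179.60
  Apr: +$965.86 → -$213.74
  May: +$965.86 → $752.12
  Jun: +$965.86 → $1,717.98
  Jul: +$965.86 → $2,683.84
  Aug: +$965.86 → $3,649.70
  Sep: +$965.86 − $4,077.18 → $538.38
  Oct: +$965.86 → $1,504.24
  Nov: +$965.86 − $1,708.92 → $761.18
  Dec: +$965.86 − $1,727.04 → $0.00
Lowest trial balance = -$1,179.60 (Mar)
Initial deposit = cushion − low point = $1,931.72 − (-$1,179.60) = $3,111.32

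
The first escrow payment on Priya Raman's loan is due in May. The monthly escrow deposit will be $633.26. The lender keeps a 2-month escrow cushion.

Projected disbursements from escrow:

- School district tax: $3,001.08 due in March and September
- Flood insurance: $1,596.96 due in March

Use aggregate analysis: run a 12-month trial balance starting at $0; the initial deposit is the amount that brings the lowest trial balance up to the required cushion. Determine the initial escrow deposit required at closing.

Cushion = 2 × $633.26 = $1,266.52
Trial balance (start $0, +$633.26 each month, − disbursements):
  May: +$633.26 → $633.26
  Jun: +$633.26 → $1,266.52
  Jul: +$633.26 → $1,899.78
  Aug: +$633.26 → $2,533.04
  Sep: +$633.26 − $3,001.08 → $165.22
  Oct: +$633.26 → $798.48
  Nov: +$633.26 → $1,431.74
  Dec: +$633.26 → $2,065.00
  Jan: +$633.26 → $2,698.26
  Feb: +$633.26 → $3,331.52
  Mar: +$633.26 − $4,598.04 → -$633.26
  Apr: +$633.26 → $0.00
Lowest trial balance = -$633.26 (Mar)
Initial deposit = cushion − low point = $1,266.52 − (-$633.26) = $1,899.78

$1,899.78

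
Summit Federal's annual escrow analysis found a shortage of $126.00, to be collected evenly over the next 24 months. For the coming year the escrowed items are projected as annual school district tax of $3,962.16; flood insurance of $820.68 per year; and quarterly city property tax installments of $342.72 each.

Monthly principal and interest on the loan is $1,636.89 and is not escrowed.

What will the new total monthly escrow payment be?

School district tax = $3,962.16/yr
Flood insurance = $820.68/yr
City property tax = $342.72 × 4 = $1,370.88/yr
Total per year = $3,962.16 + $820.68 + $1,370.88 = $6,153.72
Monthly escrow = $6,153.72 / 12 = $512.81
Shortage per month = $126.00 / 24 = $5.25
New monthly escrow = $512.81 + $5.25 = $518.06

$518.06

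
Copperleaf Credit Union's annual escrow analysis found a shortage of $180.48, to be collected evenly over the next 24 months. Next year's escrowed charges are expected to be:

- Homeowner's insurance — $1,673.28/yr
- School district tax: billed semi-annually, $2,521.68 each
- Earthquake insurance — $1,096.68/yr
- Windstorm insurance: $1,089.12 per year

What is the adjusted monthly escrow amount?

$749.39

Homeowner's insurance: $1,673.28
School district tax: $2,521.68 × 2 = $5,043.36
Earthquake insurance: $1,096.68
Windstorm insurance: $1,089.12
Yearly total = $8,902.44
Monthly = $8,902.44 ÷ 12 = $741.87
Shortage per month = $180.48 ÷ 24 = $7.52
Adjusted monthly = $741.87 + $7.52 = $749.39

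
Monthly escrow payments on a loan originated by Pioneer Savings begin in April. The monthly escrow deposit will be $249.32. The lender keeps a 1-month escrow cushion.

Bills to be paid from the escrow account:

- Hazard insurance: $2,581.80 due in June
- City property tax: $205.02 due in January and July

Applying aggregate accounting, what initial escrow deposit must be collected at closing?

$2,083.16

Cushion = 1 × $249.32 = $249.32
Trial balance (start $0, +$249.32 each month, − disbursements):
  Apr: +$249.32 → $249.32
  May: +$249.32 → $498.64
  Jun: +$249.32 − $2,581.80 → -$1,833.84
  Jul: +$249.32 − $205.02 → -$1,789.54
  Aug: +$249.32 → -$1,540.22
  Sep: +$249.32 → -$1,290.90
  Oct: +$249.32 → -$1,041.58
  Nov: +$249.32 → -$792.26
  Dec: +$249.32 → -$542.94
  Jan: +$249.32 − $205.02 → -$498.64
  Feb: +$249.32 → -$249.32
  Mar: +$249.32 → $0.00
Lowest trial balance = -$1,833.84 (Jun)
Initial deposit = cushion − low point = $249.32 − (-$1,833.84) = $2,083.16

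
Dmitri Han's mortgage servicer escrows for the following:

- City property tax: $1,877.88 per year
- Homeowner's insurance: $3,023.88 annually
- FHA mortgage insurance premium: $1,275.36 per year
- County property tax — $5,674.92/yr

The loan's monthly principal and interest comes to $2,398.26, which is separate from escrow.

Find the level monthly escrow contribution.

City property tax: $1,877.88/yr
Homeowner's insurance: $3,023.88/yr
FHA mortgage insurance premium: $1,275.36/yr
County property tax: $5,674.92/yr
Combined annual = $1,877.88 + $3,023.88 + $1,275.36 + $5,674.92 = $11,852.04
Per month = $11,852.04 / 12 = $987.67

$987.67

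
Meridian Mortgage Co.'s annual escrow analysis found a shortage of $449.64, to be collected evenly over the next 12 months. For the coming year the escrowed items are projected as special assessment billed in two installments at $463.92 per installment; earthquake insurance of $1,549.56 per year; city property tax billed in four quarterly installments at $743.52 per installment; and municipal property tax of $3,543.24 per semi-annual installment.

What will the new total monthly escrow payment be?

$1,082.30

Special assessment = $463.92 × 2 = $927.84 annually
Earthquake insurance = $1,549.56 annually
City property tax = $743.52 × 4 = $2,974.08 annually
Municipal property tax = $3,543.24 × 2 = $7,086.48 annually
Annual escrow total = $927.84 + $1,549.56 + $2,974.08 + $7,086.48 = $12,537.96
Monthly = $12,537.96 / 12 = $1,044.83
Shortage per month = $449.64 ÷ 12 = $37.47
New monthly escrow = $1,044.83 + $37.47 = $1,082.30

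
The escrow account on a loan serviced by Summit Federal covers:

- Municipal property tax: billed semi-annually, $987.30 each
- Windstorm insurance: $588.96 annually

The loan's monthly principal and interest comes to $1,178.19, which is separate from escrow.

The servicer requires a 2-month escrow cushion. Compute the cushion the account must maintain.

Municipal property tax = $987.30 × 2 = $1,974.60 per year
Windstorm insurance = $588.96 per year
Total per year = $1,974.60 + $588.96 = $2,563.56
Monthly escrow = $2,563.56 ÷ 12 = $213.63
Reserve = 2 × $213.63 = $427.26

$427.26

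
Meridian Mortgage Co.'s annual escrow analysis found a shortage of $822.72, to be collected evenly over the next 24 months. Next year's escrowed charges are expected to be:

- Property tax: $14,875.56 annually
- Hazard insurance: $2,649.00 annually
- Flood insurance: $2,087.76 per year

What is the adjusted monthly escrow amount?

Property tax: $14,875.56
Hazard insurance: $2,649.00
Flood insurance: $2,087.76
Annual escrow total = $19,612.32
Per month = $19,612.32 ÷ 12 = $1,634.36
Shortage per month = $822.72 ÷ 24 = $34.28
Adjusted monthly = $1,634.36 + $34.28 = $1,668.64

$1,668.64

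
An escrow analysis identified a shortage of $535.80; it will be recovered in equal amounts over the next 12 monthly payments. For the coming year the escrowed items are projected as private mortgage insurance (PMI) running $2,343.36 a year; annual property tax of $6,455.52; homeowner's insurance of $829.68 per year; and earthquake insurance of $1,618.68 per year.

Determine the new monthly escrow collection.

$981.92

Private mortgage insurance (PMI) — $2,343.36/yr
Property tax — $6,455.52/yr
Homeowner's insurance — $829.68/yr
Earthquake insurance — $1,618.68/yr
Yearly total = $2,343.36 + $6,455.52 + $829.68 + $1,618.68 = $11,247.24
Per month = $11,247.24 ÷ 12 = $937.27
Monthly shortage recovery: $535.80 / 12 = $44.65
New monthly escrow = $937.27 + $44.65 = $981.92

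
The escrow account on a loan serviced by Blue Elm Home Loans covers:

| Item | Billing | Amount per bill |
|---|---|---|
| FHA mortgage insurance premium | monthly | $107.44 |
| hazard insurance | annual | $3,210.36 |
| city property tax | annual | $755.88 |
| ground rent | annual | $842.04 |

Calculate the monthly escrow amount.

$508.13

FHA mortgage insurance premium — $107.44 × 12 = $1,289.28 per year
Hazard insurance — $3,210.36 per year
City property tax — $755.88 per year
Ground rent — $842.04 per year
Total annual escrow = $1,289.28 + $3,210.36 + $755.88 + $842.04 = $6,097.56
Per month = $6,097.56 / 12 = $508.13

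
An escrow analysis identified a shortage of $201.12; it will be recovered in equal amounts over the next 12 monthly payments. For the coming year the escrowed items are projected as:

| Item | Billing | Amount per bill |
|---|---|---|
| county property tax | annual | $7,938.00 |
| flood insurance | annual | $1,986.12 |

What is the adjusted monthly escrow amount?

$843.77

County property tax: $7,938.00 per year
Flood insurance: $1,986.12 per year
Total annual escrow = $7,938.00 + $1,986.12 = $9,924.12
Base monthly escrow = $9,924.12 / 12 = $827.01
Shortage per month = $201.12 ÷ 12 = $16.76
Adjusted monthly = $827.01 + $16.76 = $843.77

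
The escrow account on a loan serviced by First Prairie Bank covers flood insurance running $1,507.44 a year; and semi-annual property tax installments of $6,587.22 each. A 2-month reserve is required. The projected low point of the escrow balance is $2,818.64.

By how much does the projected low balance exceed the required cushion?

$371.66

Flood insurance = $1,507.44/yr
Property tax = $6,587.22 × 2 = $13,174.44/yr
Total annual escrow = $14,681.88
Base monthly escrow = $14,681.88 ÷ 12 = $1,223.49
Cushion = 2 × $1,223.49 = $2,446.98
Excess over cushion: $2,818.64 − $2,446.98 = $371.66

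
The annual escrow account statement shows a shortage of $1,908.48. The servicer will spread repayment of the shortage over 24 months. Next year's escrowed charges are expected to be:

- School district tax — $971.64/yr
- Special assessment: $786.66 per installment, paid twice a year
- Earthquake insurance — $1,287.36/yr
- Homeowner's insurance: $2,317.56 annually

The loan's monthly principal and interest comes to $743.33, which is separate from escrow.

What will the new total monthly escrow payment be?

$592.01

School district tax = $971.64 per year
Special assessment = $786.66 × 2 = $1,573.32 per year
Earthquake insurance = $1,287.36 per year
Homeowner's insurance = $2,317.56 per year
Total annual escrow = $6,149.88
Base monthly escrow = $6,149.88 / 12 = $512.49
Shortage per month = $1,908.48 / 24 = $79.52
New monthly escrow = $512.49 + $79.52 = $592.01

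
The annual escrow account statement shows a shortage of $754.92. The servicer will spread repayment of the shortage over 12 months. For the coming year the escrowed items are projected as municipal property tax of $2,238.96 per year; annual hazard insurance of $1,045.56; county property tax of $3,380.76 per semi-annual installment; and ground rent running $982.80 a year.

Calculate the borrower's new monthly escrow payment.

$981.98

Municipal property tax = $2,238.96 annually
Hazard insurance = $1,045.56 annually
County property tax = $3,380.76 × 2 = $6,761.52 annually
Ground rent = $982.80 annually
Total annual escrow = $11,028.84
Monthly = $11,028.84 ÷ 12 = $919.07
Monthly shortage recovery: $754.92 / 12 = $62.91
New monthly escrow = $919.07 + $62.91 = $981.98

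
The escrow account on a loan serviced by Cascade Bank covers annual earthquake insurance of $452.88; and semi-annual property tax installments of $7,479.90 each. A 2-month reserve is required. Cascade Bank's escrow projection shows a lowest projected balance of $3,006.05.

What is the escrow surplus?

Earthquake insurance — $452.88/yr
Property tax — $7,479.90 × 2 = $14,959.80/yr
Annual escrow total = $452.88 + $14,959.80 = $15,412.68
Per month = $15,412.68 / 12 = $1,284.39
Required cushion = 2 × $1,284.39 = $2,568.78
Surplus = $3,006.05 − $2,568.78 = $437.27

$437.27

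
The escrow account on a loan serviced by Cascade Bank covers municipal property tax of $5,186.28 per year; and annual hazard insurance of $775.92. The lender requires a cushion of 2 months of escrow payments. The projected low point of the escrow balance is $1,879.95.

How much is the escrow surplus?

$886.25

Municipal property tax = $5,186.28 per year
Hazard insurance = $775.92 per year
Total per year = $5,186.28 + $775.92 = $5,962.20
Monthly escrow = $5,962.20 / 12 = $496.85
Required reserve = 2 × $496.85 = $993.70
Excess over cushion: $1,879.95 − $993.70 = $886.25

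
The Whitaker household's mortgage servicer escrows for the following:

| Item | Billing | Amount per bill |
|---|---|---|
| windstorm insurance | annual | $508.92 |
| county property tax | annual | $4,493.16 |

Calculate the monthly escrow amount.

$416.84

Windstorm insurance — $508.92 annually
County property tax — $4,493.16 annually
Total per year = $5,002.08
Per month = $5,002.08 / 12 = $416.84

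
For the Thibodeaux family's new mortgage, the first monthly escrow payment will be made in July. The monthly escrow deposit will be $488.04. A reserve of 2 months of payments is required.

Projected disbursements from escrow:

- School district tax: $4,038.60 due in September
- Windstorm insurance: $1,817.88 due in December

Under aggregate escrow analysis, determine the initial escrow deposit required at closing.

Cushion = 2 × $488.04 = $976.08
Trial balance (start $0, +$488.04 each month, − disbursements):
  Jul: +$488.04 → $488.04
  Aug: +$488.04 → $976.08
  Sep: +$488.04 − $4,038.60 → -$2,574.48
  Oct: +$488.04 → -$2,086.44
  Nov: +$488.04 → -$1,598.40
  Dec: +$488.04 − $1,817.88 → -$2,928.24
  Jan: +$488.04 → -$2,440.20
  Feb: +$488.04 → -$1,952.16
  Mar: +$488.04 → -$1,464.12
  Apr: +$488.04 → -$976.08
  May: +$488.04 → -$488.04
  Jun: +$488.04 → $0.00
Lowest trial balance = -$2,928.24 (Dec)
Initial deposit = cushion − low point = $976.08 − (-$2,928.24) = $3,904.32

$3,904.32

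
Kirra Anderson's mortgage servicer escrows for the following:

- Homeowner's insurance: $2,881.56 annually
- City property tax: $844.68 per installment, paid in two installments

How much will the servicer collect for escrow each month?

$380.91

Homeowner's insurance — $2,881.56 per year
City property tax — $844.68 × 2 = $1,689.36 per year
Total per year = $2,881.56 + $1,689.36 = $4,570.92
Monthly = $4,570.92 ÷ 12 = $380.91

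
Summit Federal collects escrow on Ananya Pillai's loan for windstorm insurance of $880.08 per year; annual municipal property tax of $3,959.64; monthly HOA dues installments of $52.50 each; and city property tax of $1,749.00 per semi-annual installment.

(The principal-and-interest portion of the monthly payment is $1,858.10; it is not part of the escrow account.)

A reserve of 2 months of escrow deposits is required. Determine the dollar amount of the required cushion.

$1,494.62

Windstorm insurance: $880.08 per year
Municipal property tax: $3,959.64 per year
HOA dues: $52.50 × 12 = $630.00 per year
City property tax: $1,749.00 × 2 = $3,498.00 per year
Combined annual = $8,967.72
Base monthly escrow = $8,967.72 / 12 = $747.31
Reserve = 2 × $747.31 = $1,494.62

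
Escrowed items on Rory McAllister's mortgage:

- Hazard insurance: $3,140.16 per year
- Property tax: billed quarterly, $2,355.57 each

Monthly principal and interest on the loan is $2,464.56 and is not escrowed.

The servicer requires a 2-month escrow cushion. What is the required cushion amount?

Hazard insurance = $3,140.16/yr
Property tax = $2,355.57 × 4 = $9,422.28/yr
Yearly total = $3,140.16 + $9,422.28 = $12,562.44
Monthly escrow = $12,562.44 ÷ 12 = $1,046.87
Cushion = 2 × $1,046.87 = $2,093.74

$2,093.74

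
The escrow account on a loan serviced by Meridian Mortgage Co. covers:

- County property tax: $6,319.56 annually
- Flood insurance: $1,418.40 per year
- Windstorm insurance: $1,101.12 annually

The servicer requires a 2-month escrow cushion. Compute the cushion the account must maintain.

County property tax = $6,319.56
Flood insurance = $1,418.40
Windstorm insurance = $1,101.12
Total annual escrow = $8,839.08
Monthly = $8,839.08 / 12 = $736.59
Reserve = 2 × $736.59 = $1,473.18

$1,473.18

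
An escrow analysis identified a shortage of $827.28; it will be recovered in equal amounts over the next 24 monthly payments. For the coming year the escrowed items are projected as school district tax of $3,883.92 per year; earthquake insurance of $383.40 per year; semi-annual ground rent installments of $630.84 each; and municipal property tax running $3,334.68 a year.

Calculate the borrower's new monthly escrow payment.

$773.11

School district tax — $3,883.92 per year
Earthquake insurance — $383.40 per year
Ground rent — $630.84 × 2 = $1,261.68 per year
Municipal property tax — $3,334.68 per year
Combined annual = $3,883.92 + $383.40 + $1,261.68 + $3,334.68 = $8,863.68
Monthly escrow = $8,863.68 ÷ 12 = $738.64
Monthly shortage recovery: $827.28 / 24 = $34.47
New monthly escrow = $738.64 + $34.47 = $773.11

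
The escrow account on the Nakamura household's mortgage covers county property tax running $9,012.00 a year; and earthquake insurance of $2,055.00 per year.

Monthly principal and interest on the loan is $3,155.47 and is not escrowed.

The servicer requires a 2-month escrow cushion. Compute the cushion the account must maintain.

$1,844.50

County property tax — $9,012.00 per year
Earthquake insurance — $2,055.00 per year
Yearly total = $11,067.00
Base monthly escrow = $11,067.00 ÷ 12 = $922.25
Cushion = 2 × $922.25 = $1,844.50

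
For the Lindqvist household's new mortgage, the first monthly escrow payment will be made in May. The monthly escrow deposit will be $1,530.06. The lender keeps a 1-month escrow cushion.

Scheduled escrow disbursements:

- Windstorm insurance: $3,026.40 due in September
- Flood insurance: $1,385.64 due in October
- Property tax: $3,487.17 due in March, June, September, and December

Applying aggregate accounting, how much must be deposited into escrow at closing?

Cushion = 1 × $1,530.06 = $1,530.06
Trial balance (start $0, +$1,530.06 each month, − disbursements):
  May: +$1,530.06 → $1,530.06
  Jun: +$1,530.06 − $3,487.17 → -$427.05
  Jul: +$1,530.06 → $1,103.01
  Aug: +$1,530.06 → $2,633.07
  Sep: +$1,530.06 − $6,513.57 → -$2,350.44
  Oct: +$1,530.06 − $1,385.64 → -$2,206.02
  Nov: +$1,530.06 → -$675.96
  Dec: +$1,530.06 − $3,487.17 → -$2,633.07
  Jan: +$1,530.06 → -$1,103.01
  Feb: +$1,530.06 → $427.05
  Mar: +$1,530.06 − $3,487.17 → -$1,530.06
  Apr: +$1,530.06 → $0.00
Lowest trial balance = -$2,633.07 (Dec)
Initial deposit = cushion − low point = $1,530.06 − (-$2,633.07) = $4,163.13

$4,163.13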